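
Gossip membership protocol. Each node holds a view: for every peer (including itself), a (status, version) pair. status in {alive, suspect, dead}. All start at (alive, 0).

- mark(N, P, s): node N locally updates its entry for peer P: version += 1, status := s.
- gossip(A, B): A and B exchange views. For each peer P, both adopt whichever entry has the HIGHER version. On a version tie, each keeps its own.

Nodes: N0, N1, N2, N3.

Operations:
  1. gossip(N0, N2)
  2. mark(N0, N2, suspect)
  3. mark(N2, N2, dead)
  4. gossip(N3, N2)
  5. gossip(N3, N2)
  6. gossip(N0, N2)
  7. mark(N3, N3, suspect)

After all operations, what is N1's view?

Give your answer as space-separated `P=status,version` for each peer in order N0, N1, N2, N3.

Op 1: gossip N0<->N2 -> N0.N0=(alive,v0) N0.N1=(alive,v0) N0.N2=(alive,v0) N0.N3=(alive,v0) | N2.N0=(alive,v0) N2.N1=(alive,v0) N2.N2=(alive,v0) N2.N3=(alive,v0)
Op 2: N0 marks N2=suspect -> (suspect,v1)
Op 3: N2 marks N2=dead -> (dead,v1)
Op 4: gossip N3<->N2 -> N3.N0=(alive,v0) N3.N1=(alive,v0) N3.N2=(dead,v1) N3.N3=(alive,v0) | N2.N0=(alive,v0) N2.N1=(alive,v0) N2.N2=(dead,v1) N2.N3=(alive,v0)
Op 5: gossip N3<->N2 -> N3.N0=(alive,v0) N3.N1=(alive,v0) N3.N2=(dead,v1) N3.N3=(alive,v0) | N2.N0=(alive,v0) N2.N1=(alive,v0) N2.N2=(dead,v1) N2.N3=(alive,v0)
Op 6: gossip N0<->N2 -> N0.N0=(alive,v0) N0.N1=(alive,v0) N0.N2=(suspect,v1) N0.N3=(alive,v0) | N2.N0=(alive,v0) N2.N1=(alive,v0) N2.N2=(dead,v1) N2.N3=(alive,v0)
Op 7: N3 marks N3=suspect -> (suspect,v1)

Answer: N0=alive,0 N1=alive,0 N2=alive,0 N3=alive,0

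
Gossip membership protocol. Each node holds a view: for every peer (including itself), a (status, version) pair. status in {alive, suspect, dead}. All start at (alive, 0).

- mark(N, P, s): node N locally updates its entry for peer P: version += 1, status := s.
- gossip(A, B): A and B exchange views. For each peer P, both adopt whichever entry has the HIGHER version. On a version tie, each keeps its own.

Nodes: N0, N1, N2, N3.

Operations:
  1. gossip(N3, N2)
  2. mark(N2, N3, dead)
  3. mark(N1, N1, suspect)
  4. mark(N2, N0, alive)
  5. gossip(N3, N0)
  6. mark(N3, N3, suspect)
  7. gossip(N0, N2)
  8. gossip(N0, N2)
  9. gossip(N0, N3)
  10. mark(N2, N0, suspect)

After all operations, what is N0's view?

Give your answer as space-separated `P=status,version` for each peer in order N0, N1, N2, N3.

Op 1: gossip N3<->N2 -> N3.N0=(alive,v0) N3.N1=(alive,v0) N3.N2=(alive,v0) N3.N3=(alive,v0) | N2.N0=(alive,v0) N2.N1=(alive,v0) N2.N2=(alive,v0) N2.N3=(alive,v0)
Op 2: N2 marks N3=dead -> (dead,v1)
Op 3: N1 marks N1=suspect -> (suspect,v1)
Op 4: N2 marks N0=alive -> (alive,v1)
Op 5: gossip N3<->N0 -> N3.N0=(alive,v0) N3.N1=(alive,v0) N3.N2=(alive,v0) N3.N3=(alive,v0) | N0.N0=(alive,v0) N0.N1=(alive,v0) N0.N2=(alive,v0) N0.N3=(alive,v0)
Op 6: N3 marks N3=suspect -> (suspect,v1)
Op 7: gossip N0<->N2 -> N0.N0=(alive,v1) N0.N1=(alive,v0) N0.N2=(alive,v0) N0.N3=(dead,v1) | N2.N0=(alive,v1) N2.N1=(alive,v0) N2.N2=(alive,v0) N2.N3=(dead,v1)
Op 8: gossip N0<->N2 -> N0.N0=(alive,v1) N0.N1=(alive,v0) N0.N2=(alive,v0) N0.N3=(dead,v1) | N2.N0=(alive,v1) N2.N1=(alive,v0) N2.N2=(alive,v0) N2.N3=(dead,v1)
Op 9: gossip N0<->N3 -> N0.N0=(alive,v1) N0.N1=(alive,v0) N0.N2=(alive,v0) N0.N3=(dead,v1) | N3.N0=(alive,v1) N3.N1=(alive,v0) N3.N2=(alive,v0) N3.N3=(suspect,v1)
Op 10: N2 marks N0=suspect -> (suspect,v2)

Answer: N0=alive,1 N1=alive,0 N2=alive,0 N3=dead,1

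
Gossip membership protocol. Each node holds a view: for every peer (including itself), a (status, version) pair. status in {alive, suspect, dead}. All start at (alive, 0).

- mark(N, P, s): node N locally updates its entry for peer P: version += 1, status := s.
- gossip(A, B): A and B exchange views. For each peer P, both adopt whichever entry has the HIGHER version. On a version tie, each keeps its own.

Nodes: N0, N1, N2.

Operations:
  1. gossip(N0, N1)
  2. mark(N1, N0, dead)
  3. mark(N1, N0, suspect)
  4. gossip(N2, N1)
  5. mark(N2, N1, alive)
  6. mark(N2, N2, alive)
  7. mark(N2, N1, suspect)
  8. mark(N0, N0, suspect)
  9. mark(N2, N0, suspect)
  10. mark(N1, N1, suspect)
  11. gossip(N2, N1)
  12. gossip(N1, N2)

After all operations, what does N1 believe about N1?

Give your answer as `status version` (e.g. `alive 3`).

Answer: suspect 2

Derivation:
Op 1: gossip N0<->N1 -> N0.N0=(alive,v0) N0.N1=(alive,v0) N0.N2=(alive,v0) | N1.N0=(alive,v0) N1.N1=(alive,v0) N1.N2=(alive,v0)
Op 2: N1 marks N0=dead -> (dead,v1)
Op 3: N1 marks N0=suspect -> (suspect,v2)
Op 4: gossip N2<->N1 -> N2.N0=(suspect,v2) N2.N1=(alive,v0) N2.N2=(alive,v0) | N1.N0=(suspect,v2) N1.N1=(alive,v0) N1.N2=(alive,v0)
Op 5: N2 marks N1=alive -> (alive,v1)
Op 6: N2 marks N2=alive -> (alive,v1)
Op 7: N2 marks N1=suspect -> (suspect,v2)
Op 8: N0 marks N0=suspect -> (suspect,v1)
Op 9: N2 marks N0=suspect -> (suspect,v3)
Op 10: N1 marks N1=suspect -> (suspect,v1)
Op 11: gossip N2<->N1 -> N2.N0=(suspect,v3) N2.N1=(suspect,v2) N2.N2=(alive,v1) | N1.N0=(suspect,v3) N1.N1=(suspect,v2) N1.N2=(alive,v1)
Op 12: gossip N1<->N2 -> N1.N0=(suspect,v3) N1.N1=(suspect,v2) N1.N2=(alive,v1) | N2.N0=(suspect,v3) N2.N1=(suspect,v2) N2.N2=(alive,v1)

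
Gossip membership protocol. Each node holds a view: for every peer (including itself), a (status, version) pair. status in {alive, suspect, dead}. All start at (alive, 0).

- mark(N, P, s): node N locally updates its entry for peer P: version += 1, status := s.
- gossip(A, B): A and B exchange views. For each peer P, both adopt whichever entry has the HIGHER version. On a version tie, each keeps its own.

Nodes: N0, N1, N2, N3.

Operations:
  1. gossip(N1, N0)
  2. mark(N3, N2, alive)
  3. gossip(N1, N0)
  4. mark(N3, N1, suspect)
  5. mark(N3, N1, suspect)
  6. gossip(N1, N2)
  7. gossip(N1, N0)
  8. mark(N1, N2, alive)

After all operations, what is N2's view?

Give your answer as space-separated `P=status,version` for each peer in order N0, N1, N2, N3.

Op 1: gossip N1<->N0 -> N1.N0=(alive,v0) N1.N1=(alive,v0) N1.N2=(alive,v0) N1.N3=(alive,v0) | N0.N0=(alive,v0) N0.N1=(alive,v0) N0.N2=(alive,v0) N0.N3=(alive,v0)
Op 2: N3 marks N2=alive -> (alive,v1)
Op 3: gossip N1<->N0 -> N1.N0=(alive,v0) N1.N1=(alive,v0) N1.N2=(alive,v0) N1.N3=(alive,v0) | N0.N0=(alive,v0) N0.N1=(alive,v0) N0.N2=(alive,v0) N0.N3=(alive,v0)
Op 4: N3 marks N1=suspect -> (suspect,v1)
Op 5: N3 marks N1=suspect -> (suspect,v2)
Op 6: gossip N1<->N2 -> N1.N0=(alive,v0) N1.N1=(alive,v0) N1.N2=(alive,v0) N1.N3=(alive,v0) | N2.N0=(alive,v0) N2.N1=(alive,v0) N2.N2=(alive,v0) N2.N3=(alive,v0)
Op 7: gossip N1<->N0 -> N1.N0=(alive,v0) N1.N1=(alive,v0) N1.N2=(alive,v0) N1.N3=(alive,v0) | N0.N0=(alive,v0) N0.N1=(alive,v0) N0.N2=(alive,v0) N0.N3=(alive,v0)
Op 8: N1 marks N2=alive -> (alive,v1)

Answer: N0=alive,0 N1=alive,0 N2=alive,0 N3=alive,0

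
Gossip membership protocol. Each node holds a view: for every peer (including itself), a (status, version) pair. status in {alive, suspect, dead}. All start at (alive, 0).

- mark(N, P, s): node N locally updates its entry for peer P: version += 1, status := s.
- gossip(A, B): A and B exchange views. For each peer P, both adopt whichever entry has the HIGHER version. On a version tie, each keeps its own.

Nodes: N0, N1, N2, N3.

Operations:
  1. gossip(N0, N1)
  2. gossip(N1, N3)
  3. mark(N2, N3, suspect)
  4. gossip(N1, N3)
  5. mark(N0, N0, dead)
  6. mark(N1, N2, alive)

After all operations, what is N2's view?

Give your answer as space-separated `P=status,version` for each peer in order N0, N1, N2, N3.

Op 1: gossip N0<->N1 -> N0.N0=(alive,v0) N0.N1=(alive,v0) N0.N2=(alive,v0) N0.N3=(alive,v0) | N1.N0=(alive,v0) N1.N1=(alive,v0) N1.N2=(alive,v0) N1.N3=(alive,v0)
Op 2: gossip N1<->N3 -> N1.N0=(alive,v0) N1.N1=(alive,v0) N1.N2=(alive,v0) N1.N3=(alive,v0) | N3.N0=(alive,v0) N3.N1=(alive,v0) N3.N2=(alive,v0) N3.N3=(alive,v0)
Op 3: N2 marks N3=suspect -> (suspect,v1)
Op 4: gossip N1<->N3 -> N1.N0=(alive,v0) N1.N1=(alive,v0) N1.N2=(alive,v0) N1.N3=(alive,v0) | N3.N0=(alive,v0) N3.N1=(alive,v0) N3.N2=(alive,v0) N3.N3=(alive,v0)
Op 5: N0 marks N0=dead -> (dead,v1)
Op 6: N1 marks N2=alive -> (alive,v1)

Answer: N0=alive,0 N1=alive,0 N2=alive,0 N3=suspect,1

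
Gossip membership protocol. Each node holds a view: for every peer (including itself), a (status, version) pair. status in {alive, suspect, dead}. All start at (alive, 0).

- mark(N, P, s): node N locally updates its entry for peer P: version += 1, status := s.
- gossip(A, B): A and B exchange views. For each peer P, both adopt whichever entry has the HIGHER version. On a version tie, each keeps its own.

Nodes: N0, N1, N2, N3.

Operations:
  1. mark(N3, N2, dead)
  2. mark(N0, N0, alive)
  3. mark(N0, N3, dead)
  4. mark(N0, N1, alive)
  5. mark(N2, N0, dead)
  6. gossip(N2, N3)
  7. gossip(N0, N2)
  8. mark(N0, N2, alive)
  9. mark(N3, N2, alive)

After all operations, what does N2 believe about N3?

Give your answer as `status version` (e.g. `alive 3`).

Answer: dead 1

Derivation:
Op 1: N3 marks N2=dead -> (dead,v1)
Op 2: N0 marks N0=alive -> (alive,v1)
Op 3: N0 marks N3=dead -> (dead,v1)
Op 4: N0 marks N1=alive -> (alive,v1)
Op 5: N2 marks N0=dead -> (dead,v1)
Op 6: gossip N2<->N3 -> N2.N0=(dead,v1) N2.N1=(alive,v0) N2.N2=(dead,v1) N2.N3=(alive,v0) | N3.N0=(dead,v1) N3.N1=(alive,v0) N3.N2=(dead,v1) N3.N3=(alive,v0)
Op 7: gossip N0<->N2 -> N0.N0=(alive,v1) N0.N1=(alive,v1) N0.N2=(dead,v1) N0.N3=(dead,v1) | N2.N0=(dead,v1) N2.N1=(alive,v1) N2.N2=(dead,v1) N2.N3=(dead,v1)
Op 8: N0 marks N2=alive -> (alive,v2)
Op 9: N3 marks N2=alive -> (alive,v2)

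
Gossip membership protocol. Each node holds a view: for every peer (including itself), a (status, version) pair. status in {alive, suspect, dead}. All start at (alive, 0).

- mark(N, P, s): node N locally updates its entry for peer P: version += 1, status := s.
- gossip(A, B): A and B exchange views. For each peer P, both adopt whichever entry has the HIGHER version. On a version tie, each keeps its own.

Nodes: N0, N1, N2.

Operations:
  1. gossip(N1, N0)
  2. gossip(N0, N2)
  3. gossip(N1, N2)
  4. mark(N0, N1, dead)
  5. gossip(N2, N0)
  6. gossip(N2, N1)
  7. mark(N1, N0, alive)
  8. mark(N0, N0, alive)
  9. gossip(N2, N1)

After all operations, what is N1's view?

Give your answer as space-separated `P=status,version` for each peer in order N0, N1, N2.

Op 1: gossip N1<->N0 -> N1.N0=(alive,v0) N1.N1=(alive,v0) N1.N2=(alive,v0) | N0.N0=(alive,v0) N0.N1=(alive,v0) N0.N2=(alive,v0)
Op 2: gossip N0<->N2 -> N0.N0=(alive,v0) N0.N1=(alive,v0) N0.N2=(alive,v0) | N2.N0=(alive,v0) N2.N1=(alive,v0) N2.N2=(alive,v0)
Op 3: gossip N1<->N2 -> N1.N0=(alive,v0) N1.N1=(alive,v0) N1.N2=(alive,v0) | N2.N0=(alive,v0) N2.N1=(alive,v0) N2.N2=(alive,v0)
Op 4: N0 marks N1=dead -> (dead,v1)
Op 5: gossip N2<->N0 -> N2.N0=(alive,v0) N2.N1=(dead,v1) N2.N2=(alive,v0) | N0.N0=(alive,v0) N0.N1=(dead,v1) N0.N2=(alive,v0)
Op 6: gossip N2<->N1 -> N2.N0=(alive,v0) N2.N1=(dead,v1) N2.N2=(alive,v0) | N1.N0=(alive,v0) N1.N1=(dead,v1) N1.N2=(alive,v0)
Op 7: N1 marks N0=alive -> (alive,v1)
Op 8: N0 marks N0=alive -> (alive,v1)
Op 9: gossip N2<->N1 -> N2.N0=(alive,v1) N2.N1=(dead,v1) N2.N2=(alive,v0) | N1.N0=(alive,v1) N1.N1=(dead,v1) N1.N2=(alive,v0)

Answer: N0=alive,1 N1=dead,1 N2=alive,0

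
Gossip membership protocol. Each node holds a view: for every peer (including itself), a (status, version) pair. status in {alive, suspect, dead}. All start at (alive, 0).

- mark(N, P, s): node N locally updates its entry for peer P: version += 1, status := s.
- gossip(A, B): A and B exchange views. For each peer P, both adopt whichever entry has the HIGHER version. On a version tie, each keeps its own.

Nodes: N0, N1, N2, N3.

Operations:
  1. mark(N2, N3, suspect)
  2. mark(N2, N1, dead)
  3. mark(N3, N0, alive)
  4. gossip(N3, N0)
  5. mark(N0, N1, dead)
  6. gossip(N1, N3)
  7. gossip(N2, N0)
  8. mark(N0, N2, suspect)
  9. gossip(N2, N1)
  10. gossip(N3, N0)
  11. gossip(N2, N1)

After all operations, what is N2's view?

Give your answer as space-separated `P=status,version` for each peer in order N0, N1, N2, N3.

Answer: N0=alive,1 N1=dead,1 N2=alive,0 N3=suspect,1

Derivation:
Op 1: N2 marks N3=suspect -> (suspect,v1)
Op 2: N2 marks N1=dead -> (dead,v1)
Op 3: N3 marks N0=alive -> (alive,v1)
Op 4: gossip N3<->N0 -> N3.N0=(alive,v1) N3.N1=(alive,v0) N3.N2=(alive,v0) N3.N3=(alive,v0) | N0.N0=(alive,v1) N0.N1=(alive,v0) N0.N2=(alive,v0) N0.N3=(alive,v0)
Op 5: N0 marks N1=dead -> (dead,v1)
Op 6: gossip N1<->N3 -> N1.N0=(alive,v1) N1.N1=(alive,v0) N1.N2=(alive,v0) N1.N3=(alive,v0) | N3.N0=(alive,v1) N3.N1=(alive,v0) N3.N2=(alive,v0) N3.N3=(alive,v0)
Op 7: gossip N2<->N0 -> N2.N0=(alive,v1) N2.N1=(dead,v1) N2.N2=(alive,v0) N2.N3=(suspect,v1) | N0.N0=(alive,v1) N0.N1=(dead,v1) N0.N2=(alive,v0) N0.N3=(suspect,v1)
Op 8: N0 marks N2=suspect -> (suspect,v1)
Op 9: gossip N2<->N1 -> N2.N0=(alive,v1) N2.N1=(dead,v1) N2.N2=(alive,v0) N2.N3=(suspect,v1) | N1.N0=(alive,v1) N1.N1=(dead,v1) N1.N2=(alive,v0) N1.N3=(suspect,v1)
Op 10: gossip N3<->N0 -> N3.N0=(alive,v1) N3.N1=(dead,v1) N3.N2=(suspect,v1) N3.N3=(suspect,v1) | N0.N0=(alive,v1) N0.N1=(dead,v1) N0.N2=(suspect,v1) N0.N3=(suspect,v1)
Op 11: gossip N2<->N1 -> N2.N0=(alive,v1) N2.N1=(dead,v1) N2.N2=(alive,v0) N2.N3=(suspect,v1) | N1.N0=(alive,v1) N1.N1=(dead,v1) N1.N2=(alive,v0) N1.N3=(suspect,v1)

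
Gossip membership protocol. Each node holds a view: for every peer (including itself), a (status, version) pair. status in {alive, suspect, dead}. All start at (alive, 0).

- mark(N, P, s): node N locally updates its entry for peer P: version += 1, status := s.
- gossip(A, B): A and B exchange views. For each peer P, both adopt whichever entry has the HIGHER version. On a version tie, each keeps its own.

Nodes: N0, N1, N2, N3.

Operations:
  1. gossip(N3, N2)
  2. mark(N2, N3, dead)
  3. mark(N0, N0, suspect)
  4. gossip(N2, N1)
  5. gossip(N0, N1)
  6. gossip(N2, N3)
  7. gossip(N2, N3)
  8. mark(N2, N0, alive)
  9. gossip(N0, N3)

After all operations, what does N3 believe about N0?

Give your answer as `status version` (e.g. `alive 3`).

Answer: suspect 1

Derivation:
Op 1: gossip N3<->N2 -> N3.N0=(alive,v0) N3.N1=(alive,v0) N3.N2=(alive,v0) N3.N3=(alive,v0) | N2.N0=(alive,v0) N2.N1=(alive,v0) N2.N2=(alive,v0) N2.N3=(alive,v0)
Op 2: N2 marks N3=dead -> (dead,v1)
Op 3: N0 marks N0=suspect -> (suspect,v1)
Op 4: gossip N2<->N1 -> N2.N0=(alive,v0) N2.N1=(alive,v0) N2.N2=(alive,v0) N2.N3=(dead,v1) | N1.N0=(alive,v0) N1.N1=(alive,v0) N1.N2=(alive,v0) N1.N3=(dead,v1)
Op 5: gossip N0<->N1 -> N0.N0=(suspect,v1) N0.N1=(alive,v0) N0.N2=(alive,v0) N0.N3=(dead,v1) | N1.N0=(suspect,v1) N1.N1=(alive,v0) N1.N2=(alive,v0) N1.N3=(dead,v1)
Op 6: gossip N2<->N3 -> N2.N0=(alive,v0) N2.N1=(alive,v0) N2.N2=(alive,v0) N2.N3=(dead,v1) | N3.N0=(alive,v0) N3.N1=(alive,v0) N3.N2=(alive,v0) N3.N3=(dead,v1)
Op 7: gossip N2<->N3 -> N2.N0=(alive,v0) N2.N1=(alive,v0) N2.N2=(alive,v0) N2.N3=(dead,v1) | N3.N0=(alive,v0) N3.N1=(alive,v0) N3.N2=(alive,v0) N3.N3=(dead,v1)
Op 8: N2 marks N0=alive -> (alive,v1)
Op 9: gossip N0<->N3 -> N0.N0=(suspect,v1) N0.N1=(alive,v0) N0.N2=(alive,v0) N0.N3=(dead,v1) | N3.N0=(suspect,v1) N3.N1=(alive,v0) N3.N2=(alive,v0) N3.N3=(dead,v1)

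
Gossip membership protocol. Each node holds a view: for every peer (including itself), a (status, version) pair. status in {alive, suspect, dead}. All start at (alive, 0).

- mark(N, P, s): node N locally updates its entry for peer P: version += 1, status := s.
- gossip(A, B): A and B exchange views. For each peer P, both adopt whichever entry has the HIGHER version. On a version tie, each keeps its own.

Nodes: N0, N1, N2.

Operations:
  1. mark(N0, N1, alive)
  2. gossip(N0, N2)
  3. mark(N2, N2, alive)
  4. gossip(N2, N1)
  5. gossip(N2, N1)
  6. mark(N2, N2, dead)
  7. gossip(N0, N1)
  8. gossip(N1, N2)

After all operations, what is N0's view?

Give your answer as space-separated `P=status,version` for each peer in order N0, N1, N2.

Op 1: N0 marks N1=alive -> (alive,v1)
Op 2: gossip N0<->N2 -> N0.N0=(alive,v0) N0.N1=(alive,v1) N0.N2=(alive,v0) | N2.N0=(alive,v0) N2.N1=(alive,v1) N2.N2=(alive,v0)
Op 3: N2 marks N2=alive -> (alive,v1)
Op 4: gossip N2<->N1 -> N2.N0=(alive,v0) N2.N1=(alive,v1) N2.N2=(alive,v1) | N1.N0=(alive,v0) N1.N1=(alive,v1) N1.N2=(alive,v1)
Op 5: gossip N2<->N1 -> N2.N0=(alive,v0) N2.N1=(alive,v1) N2.N2=(alive,v1) | N1.N0=(alive,v0) N1.N1=(alive,v1) N1.N2=(alive,v1)
Op 6: N2 marks N2=dead -> (dead,v2)
Op 7: gossip N0<->N1 -> N0.N0=(alive,v0) N0.N1=(alive,v1) N0.N2=(alive,v1) | N1.N0=(alive,v0) N1.N1=(alive,v1) N1.N2=(alive,v1)
Op 8: gossip N1<->N2 -> N1.N0=(alive,v0) N1.N1=(alive,v1) N1.N2=(dead,v2) | N2.N0=(alive,v0) N2.N1=(alive,v1) N2.N2=(dead,v2)

Answer: N0=alive,0 N1=alive,1 N2=alive,1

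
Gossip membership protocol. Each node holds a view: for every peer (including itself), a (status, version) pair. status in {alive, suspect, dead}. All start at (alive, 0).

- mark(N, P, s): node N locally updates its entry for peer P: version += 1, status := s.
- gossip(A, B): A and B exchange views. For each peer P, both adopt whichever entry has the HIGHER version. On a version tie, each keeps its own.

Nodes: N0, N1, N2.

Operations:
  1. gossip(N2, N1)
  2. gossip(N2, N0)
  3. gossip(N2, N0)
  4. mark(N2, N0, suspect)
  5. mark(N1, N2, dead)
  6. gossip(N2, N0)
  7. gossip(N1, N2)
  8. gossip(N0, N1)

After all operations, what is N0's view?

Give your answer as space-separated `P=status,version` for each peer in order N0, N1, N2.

Answer: N0=suspect,1 N1=alive,0 N2=dead,1

Derivation:
Op 1: gossip N2<->N1 -> N2.N0=(alive,v0) N2.N1=(alive,v0) N2.N2=(alive,v0) | N1.N0=(alive,v0) N1.N1=(alive,v0) N1.N2=(alive,v0)
Op 2: gossip N2<->N0 -> N2.N0=(alive,v0) N2.N1=(alive,v0) N2.N2=(alive,v0) | N0.N0=(alive,v0) N0.N1=(alive,v0) N0.N2=(alive,v0)
Op 3: gossip N2<->N0 -> N2.N0=(alive,v0) N2.N1=(alive,v0) N2.N2=(alive,v0) | N0.N0=(alive,v0) N0.N1=(alive,v0) N0.N2=(alive,v0)
Op 4: N2 marks N0=suspect -> (suspect,v1)
Op 5: N1 marks N2=dead -> (dead,v1)
Op 6: gossip N2<->N0 -> N2.N0=(suspect,v1) N2.N1=(alive,v0) N2.N2=(alive,v0) | N0.N0=(suspect,v1) N0.N1=(alive,v0) N0.N2=(alive,v0)
Op 7: gossip N1<->N2 -> N1.N0=(suspect,v1) N1.N1=(alive,v0) N1.N2=(dead,v1) | N2.N0=(suspect,v1) N2.N1=(alive,v0) N2.N2=(dead,v1)
Op 8: gossip N0<->N1 -> N0.N0=(suspect,v1) N0.N1=(alive,v0) N0.N2=(dead,v1) | N1.N0=(suspect,v1) N1.N1=(alive,v0) N1.N2=(dead,v1)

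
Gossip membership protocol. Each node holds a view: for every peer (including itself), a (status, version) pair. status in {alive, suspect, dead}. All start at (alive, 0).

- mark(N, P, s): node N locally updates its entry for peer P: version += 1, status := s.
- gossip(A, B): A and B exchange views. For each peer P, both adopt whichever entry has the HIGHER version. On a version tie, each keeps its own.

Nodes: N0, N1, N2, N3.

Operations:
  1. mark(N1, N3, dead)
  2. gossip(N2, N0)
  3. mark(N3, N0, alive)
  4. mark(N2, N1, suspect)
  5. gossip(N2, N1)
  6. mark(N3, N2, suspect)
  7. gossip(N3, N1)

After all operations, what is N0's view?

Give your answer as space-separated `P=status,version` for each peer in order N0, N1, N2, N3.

Op 1: N1 marks N3=dead -> (dead,v1)
Op 2: gossip N2<->N0 -> N2.N0=(alive,v0) N2.N1=(alive,v0) N2.N2=(alive,v0) N2.N3=(alive,v0) | N0.N0=(alive,v0) N0.N1=(alive,v0) N0.N2=(alive,v0) N0.N3=(alive,v0)
Op 3: N3 marks N0=alive -> (alive,v1)
Op 4: N2 marks N1=suspect -> (suspect,v1)
Op 5: gossip N2<->N1 -> N2.N0=(alive,v0) N2.N1=(suspect,v1) N2.N2=(alive,v0) N2.N3=(dead,v1) | N1.N0=(alive,v0) N1.N1=(suspect,v1) N1.N2=(alive,v0) N1.N3=(dead,v1)
Op 6: N3 marks N2=suspect -> (suspect,v1)
Op 7: gossip N3<->N1 -> N3.N0=(alive,v1) N3.N1=(suspect,v1) N3.N2=(suspect,v1) N3.N3=(dead,v1) | N1.N0=(alive,v1) N1.N1=(suspect,v1) N1.N2=(suspect,v1) N1.N3=(dead,v1)

Answer: N0=alive,0 N1=alive,0 N2=alive,0 N3=alive,0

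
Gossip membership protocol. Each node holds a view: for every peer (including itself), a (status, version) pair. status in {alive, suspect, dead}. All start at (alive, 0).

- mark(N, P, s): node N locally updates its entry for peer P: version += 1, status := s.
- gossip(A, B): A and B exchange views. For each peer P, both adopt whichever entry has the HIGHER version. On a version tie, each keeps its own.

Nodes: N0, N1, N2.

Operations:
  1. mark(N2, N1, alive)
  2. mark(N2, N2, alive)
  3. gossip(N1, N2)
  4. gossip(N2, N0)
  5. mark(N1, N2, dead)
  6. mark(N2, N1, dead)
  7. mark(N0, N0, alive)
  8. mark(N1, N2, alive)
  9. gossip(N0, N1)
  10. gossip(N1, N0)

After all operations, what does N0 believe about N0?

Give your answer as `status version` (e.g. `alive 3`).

Op 1: N2 marks N1=alive -> (alive,v1)
Op 2: N2 marks N2=alive -> (alive,v1)
Op 3: gossip N1<->N2 -> N1.N0=(alive,v0) N1.N1=(alive,v1) N1.N2=(alive,v1) | N2.N0=(alive,v0) N2.N1=(alive,v1) N2.N2=(alive,v1)
Op 4: gossip N2<->N0 -> N2.N0=(alive,v0) N2.N1=(alive,v1) N2.N2=(alive,v1) | N0.N0=(alive,v0) N0.N1=(alive,v1) N0.N2=(alive,v1)
Op 5: N1 marks N2=dead -> (dead,v2)
Op 6: N2 marks N1=dead -> (dead,v2)
Op 7: N0 marks N0=alive -> (alive,v1)
Op 8: N1 marks N2=alive -> (alive,v3)
Op 9: gossip N0<->N1 -> N0.N0=(alive,v1) N0.N1=(alive,v1) N0.N2=(alive,v3) | N1.N0=(alive,v1) N1.N1=(alive,v1) N1.N2=(alive,v3)
Op 10: gossip N1<->N0 -> N1.N0=(alive,v1) N1.N1=(alive,v1) N1.N2=(alive,v3) | N0.N0=(alive,v1) N0.N1=(alive,v1) N0.N2=(alive,v3)

Answer: alive 1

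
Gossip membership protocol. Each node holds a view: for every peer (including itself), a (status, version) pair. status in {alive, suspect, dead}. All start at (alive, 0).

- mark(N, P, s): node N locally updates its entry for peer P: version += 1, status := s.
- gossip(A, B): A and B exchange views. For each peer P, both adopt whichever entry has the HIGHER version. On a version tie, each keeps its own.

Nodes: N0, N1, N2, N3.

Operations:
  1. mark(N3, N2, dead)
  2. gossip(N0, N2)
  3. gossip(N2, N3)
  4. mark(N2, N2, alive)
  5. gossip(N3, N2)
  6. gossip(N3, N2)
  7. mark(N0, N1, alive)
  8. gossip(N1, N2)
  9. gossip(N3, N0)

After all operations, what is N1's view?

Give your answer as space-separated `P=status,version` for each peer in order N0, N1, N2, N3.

Answer: N0=alive,0 N1=alive,0 N2=alive,2 N3=alive,0

Derivation:
Op 1: N3 marks N2=dead -> (dead,v1)
Op 2: gossip N0<->N2 -> N0.N0=(alive,v0) N0.N1=(alive,v0) N0.N2=(alive,v0) N0.N3=(alive,v0) | N2.N0=(alive,v0) N2.N1=(alive,v0) N2.N2=(alive,v0) N2.N3=(alive,v0)
Op 3: gossip N2<->N3 -> N2.N0=(alive,v0) N2.N1=(alive,v0) N2.N2=(dead,v1) N2.N3=(alive,v0) | N3.N0=(alive,v0) N3.N1=(alive,v0) N3.N2=(dead,v1) N3.N3=(alive,v0)
Op 4: N2 marks N2=alive -> (alive,v2)
Op 5: gossip N3<->N2 -> N3.N0=(alive,v0) N3.N1=(alive,v0) N3.N2=(alive,v2) N3.N3=(alive,v0) | N2.N0=(alive,v0) N2.N1=(alive,v0) N2.N2=(alive,v2) N2.N3=(alive,v0)
Op 6: gossip N3<->N2 -> N3.N0=(alive,v0) N3.N1=(alive,v0) N3.N2=(alive,v2) N3.N3=(alive,v0) | N2.N0=(alive,v0) N2.N1=(alive,v0) N2.N2=(alive,v2) N2.N3=(alive,v0)
Op 7: N0 marks N1=alive -> (alive,v1)
Op 8: gossip N1<->N2 -> N1.N0=(alive,v0) N1.N1=(alive,v0) N1.N2=(alive,v2) N1.N3=(alive,v0) | N2.N0=(alive,v0) N2.N1=(alive,v0) N2.N2=(alive,v2) N2.N3=(alive,v0)
Op 9: gossip N3<->N0 -> N3.N0=(alive,v0) N3.N1=(alive,v1) N3.N2=(alive,v2) N3.N3=(alive,v0) | N0.N0=(alive,v0) N0.N1=(alive,v1) N0.N2=(alive,v2) N0.N3=(alive,v0)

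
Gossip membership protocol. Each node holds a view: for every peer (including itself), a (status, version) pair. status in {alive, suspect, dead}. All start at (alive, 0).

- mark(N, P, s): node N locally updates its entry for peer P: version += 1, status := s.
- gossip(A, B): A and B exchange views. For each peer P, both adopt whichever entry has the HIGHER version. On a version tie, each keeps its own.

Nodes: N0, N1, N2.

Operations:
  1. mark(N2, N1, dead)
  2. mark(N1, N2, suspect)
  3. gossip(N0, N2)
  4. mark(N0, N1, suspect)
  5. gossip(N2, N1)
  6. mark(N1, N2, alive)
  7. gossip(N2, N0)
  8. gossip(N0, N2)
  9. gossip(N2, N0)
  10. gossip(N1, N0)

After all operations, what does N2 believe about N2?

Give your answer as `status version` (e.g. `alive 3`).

Answer: suspect 1

Derivation:
Op 1: N2 marks N1=dead -> (dead,v1)
Op 2: N1 marks N2=suspect -> (suspect,v1)
Op 3: gossip N0<->N2 -> N0.N0=(alive,v0) N0.N1=(dead,v1) N0.N2=(alive,v0) | N2.N0=(alive,v0) N2.N1=(dead,v1) N2.N2=(alive,v0)
Op 4: N0 marks N1=suspect -> (suspect,v2)
Op 5: gossip N2<->N1 -> N2.N0=(alive,v0) N2.N1=(dead,v1) N2.N2=(suspect,v1) | N1.N0=(alive,v0) N1.N1=(dead,v1) N1.N2=(suspect,v1)
Op 6: N1 marks N2=alive -> (alive,v2)
Op 7: gossip N2<->N0 -> N2.N0=(alive,v0) N2.N1=(suspect,v2) N2.N2=(suspect,v1) | N0.N0=(alive,v0) N0.N1=(suspect,v2) N0.N2=(suspect,v1)
Op 8: gossip N0<->N2 -> N0.N0=(alive,v0) N0.N1=(suspect,v2) N0.N2=(suspect,v1) | N2.N0=(alive,v0) N2.N1=(suspect,v2) N2.N2=(suspect,v1)
Op 9: gossip N2<->N0 -> N2.N0=(alive,v0) N2.N1=(suspect,v2) N2.N2=(suspect,v1) | N0.N0=(alive,v0) N0.N1=(suspect,v2) N0.N2=(suspect,v1)
Op 10: gossip N1<->N0 -> N1.N0=(alive,v0) N1.N1=(suspect,v2) N1.N2=(alive,v2) | N0.N0=(alive,v0) N0.N1=(suspect,v2) N0.N2=(alive,v2)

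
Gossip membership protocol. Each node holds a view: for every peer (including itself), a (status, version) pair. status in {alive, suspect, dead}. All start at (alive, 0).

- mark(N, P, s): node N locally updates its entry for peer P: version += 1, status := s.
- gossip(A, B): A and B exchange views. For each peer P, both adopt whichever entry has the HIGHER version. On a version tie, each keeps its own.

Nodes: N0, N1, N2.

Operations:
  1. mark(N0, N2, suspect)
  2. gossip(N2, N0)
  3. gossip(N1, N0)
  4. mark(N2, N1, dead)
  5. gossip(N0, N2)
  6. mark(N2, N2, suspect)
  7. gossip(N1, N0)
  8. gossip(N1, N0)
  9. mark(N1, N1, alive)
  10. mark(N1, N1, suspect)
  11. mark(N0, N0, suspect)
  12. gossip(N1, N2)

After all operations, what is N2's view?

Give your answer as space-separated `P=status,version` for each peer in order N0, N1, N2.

Answer: N0=alive,0 N1=suspect,3 N2=suspect,2

Derivation:
Op 1: N0 marks N2=suspect -> (suspect,v1)
Op 2: gossip N2<->N0 -> N2.N0=(alive,v0) N2.N1=(alive,v0) N2.N2=(suspect,v1) | N0.N0=(alive,v0) N0.N1=(alive,v0) N0.N2=(suspect,v1)
Op 3: gossip N1<->N0 -> N1.N0=(alive,v0) N1.N1=(alive,v0) N1.N2=(suspect,v1) | N0.N0=(alive,v0) N0.N1=(alive,v0) N0.N2=(suspect,v1)
Op 4: N2 marks N1=dead -> (dead,v1)
Op 5: gossip N0<->N2 -> N0.N0=(alive,v0) N0.N1=(dead,v1) N0.N2=(suspect,v1) | N2.N0=(alive,v0) N2.N1=(dead,v1) N2.N2=(suspect,v1)
Op 6: N2 marks N2=suspect -> (suspect,v2)
Op 7: gossip N1<->N0 -> N1.N0=(alive,v0) N1.N1=(dead,v1) N1.N2=(suspect,v1) | N0.N0=(alive,v0) N0.N1=(dead,v1) N0.N2=(suspect,v1)
Op 8: gossip N1<->N0 -> N1.N0=(alive,v0) N1.N1=(dead,v1) N1.N2=(suspect,v1) | N0.N0=(alive,v0) N0.N1=(dead,v1) N0.N2=(suspect,v1)
Op 9: N1 marks N1=alive -> (alive,v2)
Op 10: N1 marks N1=suspect -> (suspect,v3)
Op 11: N0 marks N0=suspect -> (suspect,v1)
Op 12: gossip N1<->N2 -> N1.N0=(alive,v0) N1.N1=(suspect,v3) N1.N2=(suspect,v2) | N2.N0=(alive,v0) N2.N1=(suspect,v3) N2.N2=(suspect,v2)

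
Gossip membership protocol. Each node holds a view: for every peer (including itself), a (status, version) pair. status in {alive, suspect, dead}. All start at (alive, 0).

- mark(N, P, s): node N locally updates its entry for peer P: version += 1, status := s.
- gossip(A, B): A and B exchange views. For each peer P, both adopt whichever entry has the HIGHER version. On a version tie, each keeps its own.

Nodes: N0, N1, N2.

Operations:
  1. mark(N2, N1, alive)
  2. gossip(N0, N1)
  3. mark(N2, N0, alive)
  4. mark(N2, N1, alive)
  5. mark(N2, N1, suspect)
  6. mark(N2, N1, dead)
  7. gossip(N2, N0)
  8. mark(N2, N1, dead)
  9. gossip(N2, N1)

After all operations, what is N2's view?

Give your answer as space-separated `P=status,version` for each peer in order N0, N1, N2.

Answer: N0=alive,1 N1=dead,5 N2=alive,0

Derivation:
Op 1: N2 marks N1=alive -> (alive,v1)
Op 2: gossip N0<->N1 -> N0.N0=(alive,v0) N0.N1=(alive,v0) N0.N2=(alive,v0) | N1.N0=(alive,v0) N1.N1=(alive,v0) N1.N2=(alive,v0)
Op 3: N2 marks N0=alive -> (alive,v1)
Op 4: N2 marks N1=alive -> (alive,v2)
Op 5: N2 marks N1=suspect -> (suspect,v3)
Op 6: N2 marks N1=dead -> (dead,v4)
Op 7: gossip N2<->N0 -> N2.N0=(alive,v1) N2.N1=(dead,v4) N2.N2=(alive,v0) | N0.N0=(alive,v1) N0.N1=(dead,v4) N0.N2=(alive,v0)
Op 8: N2 marks N1=dead -> (dead,v5)
Op 9: gossip N2<->N1 -> N2.N0=(alive,v1) N2.N1=(dead,v5) N2.N2=(alive,v0) | N1.N0=(alive,v1) N1.N1=(dead,v5) N1.N2=(alive,v0)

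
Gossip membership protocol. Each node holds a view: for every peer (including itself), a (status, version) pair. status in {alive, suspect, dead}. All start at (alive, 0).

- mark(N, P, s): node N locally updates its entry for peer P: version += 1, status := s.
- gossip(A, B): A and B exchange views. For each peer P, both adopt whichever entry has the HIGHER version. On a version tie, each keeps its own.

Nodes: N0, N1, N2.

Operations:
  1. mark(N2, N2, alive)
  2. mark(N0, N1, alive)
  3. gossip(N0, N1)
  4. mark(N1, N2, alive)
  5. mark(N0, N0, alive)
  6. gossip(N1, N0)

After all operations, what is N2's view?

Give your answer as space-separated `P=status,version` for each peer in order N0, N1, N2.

Op 1: N2 marks N2=alive -> (alive,v1)
Op 2: N0 marks N1=alive -> (alive,v1)
Op 3: gossip N0<->N1 -> N0.N0=(alive,v0) N0.N1=(alive,v1) N0.N2=(alive,v0) | N1.N0=(alive,v0) N1.N1=(alive,v1) N1.N2=(alive,v0)
Op 4: N1 marks N2=alive -> (alive,v1)
Op 5: N0 marks N0=alive -> (alive,v1)
Op 6: gossip N1<->N0 -> N1.N0=(alive,v1) N1.N1=(alive,v1) N1.N2=(alive,v1) | N0.N0=(alive,v1) N0.N1=(alive,v1) N0.N2=(alive,v1)

Answer: N0=alive,0 N1=alive,0 N2=alive,1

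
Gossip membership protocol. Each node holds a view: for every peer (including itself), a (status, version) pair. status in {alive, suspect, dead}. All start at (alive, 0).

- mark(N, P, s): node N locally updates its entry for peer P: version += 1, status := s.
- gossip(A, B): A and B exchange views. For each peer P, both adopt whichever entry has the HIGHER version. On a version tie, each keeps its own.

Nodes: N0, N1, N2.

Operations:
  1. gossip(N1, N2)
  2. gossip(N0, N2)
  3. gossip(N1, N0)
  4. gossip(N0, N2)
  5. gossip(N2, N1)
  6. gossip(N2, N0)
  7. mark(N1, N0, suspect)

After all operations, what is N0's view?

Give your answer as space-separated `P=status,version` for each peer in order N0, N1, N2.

Op 1: gossip N1<->N2 -> N1.N0=(alive,v0) N1.N1=(alive,v0) N1.N2=(alive,v0) | N2.N0=(alive,v0) N2.N1=(alive,v0) N2.N2=(alive,v0)
Op 2: gossip N0<->N2 -> N0.N0=(alive,v0) N0.N1=(alive,v0) N0.N2=(alive,v0) | N2.N0=(alive,v0) N2.N1=(alive,v0) N2.N2=(alive,v0)
Op 3: gossip N1<->N0 -> N1.N0=(alive,v0) N1.N1=(alive,v0) N1.N2=(alive,v0) | N0.N0=(alive,v0) N0.N1=(alive,v0) N0.N2=(alive,v0)
Op 4: gossip N0<->N2 -> N0.N0=(alive,v0) N0.N1=(alive,v0) N0.N2=(alive,v0) | N2.N0=(alive,v0) N2.N1=(alive,v0) N2.N2=(alive,v0)
Op 5: gossip N2<->N1 -> N2.N0=(alive,v0) N2.N1=(alive,v0) N2.N2=(alive,v0) | N1.N0=(alive,v0) N1.N1=(alive,v0) N1.N2=(alive,v0)
Op 6: gossip N2<->N0 -> N2.N0=(alive,v0) N2.N1=(alive,v0) N2.N2=(alive,v0) | N0.N0=(alive,v0) N0.N1=(alive,v0) N0.N2=(alive,v0)
Op 7: N1 marks N0=suspect -> (suspect,v1)

Answer: N0=alive,0 N1=alive,0 N2=alive,0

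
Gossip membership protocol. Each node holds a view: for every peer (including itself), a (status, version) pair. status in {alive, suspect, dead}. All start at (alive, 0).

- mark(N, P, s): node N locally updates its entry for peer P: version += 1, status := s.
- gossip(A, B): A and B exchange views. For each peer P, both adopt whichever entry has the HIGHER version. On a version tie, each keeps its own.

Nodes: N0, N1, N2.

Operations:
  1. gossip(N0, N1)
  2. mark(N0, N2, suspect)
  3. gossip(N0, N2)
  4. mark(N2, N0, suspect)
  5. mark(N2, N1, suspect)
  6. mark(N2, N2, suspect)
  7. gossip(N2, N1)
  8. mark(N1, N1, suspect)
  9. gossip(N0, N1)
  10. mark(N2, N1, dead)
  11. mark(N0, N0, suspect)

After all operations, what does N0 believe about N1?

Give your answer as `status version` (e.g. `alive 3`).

Op 1: gossip N0<->N1 -> N0.N0=(alive,v0) N0.N1=(alive,v0) N0.N2=(alive,v0) | N1.N0=(alive,v0) N1.N1=(alive,v0) N1.N2=(alive,v0)
Op 2: N0 marks N2=suspect -> (suspect,v1)
Op 3: gossip N0<->N2 -> N0.N0=(alive,v0) N0.N1=(alive,v0) N0.N2=(suspect,v1) | N2.N0=(alive,v0) N2.N1=(alive,v0) N2.N2=(suspect,v1)
Op 4: N2 marks N0=suspect -> (suspect,v1)
Op 5: N2 marks N1=suspect -> (suspect,v1)
Op 6: N2 marks N2=suspect -> (suspect,v2)
Op 7: gossip N2<->N1 -> N2.N0=(suspect,v1) N2.N1=(suspect,v1) N2.N2=(suspect,v2) | N1.N0=(suspect,v1) N1.N1=(suspect,v1) N1.N2=(suspect,v2)
Op 8: N1 marks N1=suspect -> (suspect,v2)
Op 9: gossip N0<->N1 -> N0.N0=(suspect,v1) N0.N1=(suspect,v2) N0.N2=(suspect,v2) | N1.N0=(suspect,v1) N1.N1=(suspect,v2) N1.N2=(suspect,v2)
Op 10: N2 marks N1=dead -> (dead,v2)
Op 11: N0 marks N0=suspect -> (suspect,v2)

Answer: suspect 2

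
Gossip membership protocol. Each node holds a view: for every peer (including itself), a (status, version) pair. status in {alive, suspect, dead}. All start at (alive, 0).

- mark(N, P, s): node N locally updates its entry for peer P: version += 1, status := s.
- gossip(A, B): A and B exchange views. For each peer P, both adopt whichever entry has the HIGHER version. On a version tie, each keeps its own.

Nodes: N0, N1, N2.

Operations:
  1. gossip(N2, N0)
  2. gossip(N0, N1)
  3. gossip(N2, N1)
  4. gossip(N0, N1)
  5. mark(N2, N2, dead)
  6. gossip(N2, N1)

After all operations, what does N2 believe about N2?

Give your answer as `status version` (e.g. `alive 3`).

Answer: dead 1

Derivation:
Op 1: gossip N2<->N0 -> N2.N0=(alive,v0) N2.N1=(alive,v0) N2.N2=(alive,v0) | N0.N0=(alive,v0) N0.N1=(alive,v0) N0.N2=(alive,v0)
Op 2: gossip N0<->N1 -> N0.N0=(alive,v0) N0.N1=(alive,v0) N0.N2=(alive,v0) | N1.N0=(alive,v0) N1.N1=(alive,v0) N1.N2=(alive,v0)
Op 3: gossip N2<->N1 -> N2.N0=(alive,v0) N2.N1=(alive,v0) N2.N2=(alive,v0) | N1.N0=(alive,v0) N1.N1=(alive,v0) N1.N2=(alive,v0)
Op 4: gossip N0<->N1 -> N0.N0=(alive,v0) N0.N1=(alive,v0) N0.N2=(alive,v0) | N1.N0=(alive,v0) N1.N1=(alive,v0) N1.N2=(alive,v0)
Op 5: N2 marks N2=dead -> (dead,v1)
Op 6: gossip N2<->N1 -> N2.N0=(alive,v0) N2.N1=(alive,v0) N2.N2=(dead,v1) | N1.N0=(alive,v0) N1.N1=(alive,v0) N1.N2=(dead,v1)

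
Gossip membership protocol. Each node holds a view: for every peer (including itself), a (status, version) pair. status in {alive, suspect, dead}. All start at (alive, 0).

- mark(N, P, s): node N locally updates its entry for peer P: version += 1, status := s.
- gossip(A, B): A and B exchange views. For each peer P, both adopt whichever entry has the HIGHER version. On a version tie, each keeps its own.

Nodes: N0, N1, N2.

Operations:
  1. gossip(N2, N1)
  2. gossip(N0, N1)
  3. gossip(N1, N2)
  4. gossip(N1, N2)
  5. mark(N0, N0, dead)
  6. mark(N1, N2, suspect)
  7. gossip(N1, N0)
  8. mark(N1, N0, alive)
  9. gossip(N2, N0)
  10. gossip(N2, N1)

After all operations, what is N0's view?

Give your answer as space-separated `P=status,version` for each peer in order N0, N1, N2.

Op 1: gossip N2<->N1 -> N2.N0=(alive,v0) N2.N1=(alive,v0) N2.N2=(alive,v0) | N1.N0=(alive,v0) N1.N1=(alive,v0) N1.N2=(alive,v0)
Op 2: gossip N0<->N1 -> N0.N0=(alive,v0) N0.N1=(alive,v0) N0.N2=(alive,v0) | N1.N0=(alive,v0) N1.N1=(alive,v0) N1.N2=(alive,v0)
Op 3: gossip N1<->N2 -> N1.N0=(alive,v0) N1.N1=(alive,v0) N1.N2=(alive,v0) | N2.N0=(alive,v0) N2.N1=(alive,v0) N2.N2=(alive,v0)
Op 4: gossip N1<->N2 -> N1.N0=(alive,v0) N1.N1=(alive,v0) N1.N2=(alive,v0) | N2.N0=(alive,v0) N2.N1=(alive,v0) N2.N2=(alive,v0)
Op 5: N0 marks N0=dead -> (dead,v1)
Op 6: N1 marks N2=suspect -> (suspect,v1)
Op 7: gossip N1<->N0 -> N1.N0=(dead,v1) N1.N1=(alive,v0) N1.N2=(suspect,v1) | N0.N0=(dead,v1) N0.N1=(alive,v0) N0.N2=(suspect,v1)
Op 8: N1 marks N0=alive -> (alive,v2)
Op 9: gossip N2<->N0 -> N2.N0=(dead,v1) N2.N1=(alive,v0) N2.N2=(suspect,v1) | N0.N0=(dead,v1) N0.N1=(alive,v0) N0.N2=(suspect,v1)
Op 10: gossip N2<->N1 -> N2.N0=(alive,v2) N2.N1=(alive,v0) N2.N2=(suspect,v1) | N1.N0=(alive,v2) N1.N1=(alive,v0) N1.N2=(suspect,v1)

Answer: N0=dead,1 N1=alive,0 N2=suspect,1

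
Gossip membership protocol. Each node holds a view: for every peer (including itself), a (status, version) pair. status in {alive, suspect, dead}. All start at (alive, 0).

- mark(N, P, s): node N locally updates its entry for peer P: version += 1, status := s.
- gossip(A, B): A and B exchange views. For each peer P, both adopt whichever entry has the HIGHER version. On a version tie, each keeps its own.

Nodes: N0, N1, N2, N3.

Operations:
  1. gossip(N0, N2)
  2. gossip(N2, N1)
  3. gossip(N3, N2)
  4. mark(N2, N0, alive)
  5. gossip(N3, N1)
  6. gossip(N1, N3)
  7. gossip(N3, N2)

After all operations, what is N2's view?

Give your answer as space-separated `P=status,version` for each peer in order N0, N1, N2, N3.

Op 1: gossip N0<->N2 -> N0.N0=(alive,v0) N0.N1=(alive,v0) N0.N2=(alive,v0) N0.N3=(alive,v0) | N2.N0=(alive,v0) N2.N1=(alive,v0) N2.N2=(alive,v0) N2.N3=(alive,v0)
Op 2: gossip N2<->N1 -> N2.N0=(alive,v0) N2.N1=(alive,v0) N2.N2=(alive,v0) N2.N3=(alive,v0) | N1.N0=(alive,v0) N1.N1=(alive,v0) N1.N2=(alive,v0) N1.N3=(alive,v0)
Op 3: gossip N3<->N2 -> N3.N0=(alive,v0) N3.N1=(alive,v0) N3.N2=(alive,v0) N3.N3=(alive,v0) | N2.N0=(alive,v0) N2.N1=(alive,v0) N2.N2=(alive,v0) N2.N3=(alive,v0)
Op 4: N2 marks N0=alive -> (alive,v1)
Op 5: gossip N3<->N1 -> N3.N0=(alive,v0) N3.N1=(alive,v0) N3.N2=(alive,v0) N3.N3=(alive,v0) | N1.N0=(alive,v0) N1.N1=(alive,v0) N1.N2=(alive,v0) N1.N3=(alive,v0)
Op 6: gossip N1<->N3 -> N1.N0=(alive,v0) N1.N1=(alive,v0) N1.N2=(alive,v0) N1.N3=(alive,v0) | N3.N0=(alive,v0) N3.N1=(alive,v0) N3.N2=(alive,v0) N3.N3=(alive,v0)
Op 7: gossip N3<->N2 -> N3.N0=(alive,v1) N3.N1=(alive,v0) N3.N2=(alive,v0) N3.N3=(alive,v0) | N2.N0=(alive,v1) N2.N1=(alive,v0) N2.N2=(alive,v0) N2.N3=(alive,v0)

Answer: N0=alive,1 N1=alive,0 N2=alive,0 N3=alive,0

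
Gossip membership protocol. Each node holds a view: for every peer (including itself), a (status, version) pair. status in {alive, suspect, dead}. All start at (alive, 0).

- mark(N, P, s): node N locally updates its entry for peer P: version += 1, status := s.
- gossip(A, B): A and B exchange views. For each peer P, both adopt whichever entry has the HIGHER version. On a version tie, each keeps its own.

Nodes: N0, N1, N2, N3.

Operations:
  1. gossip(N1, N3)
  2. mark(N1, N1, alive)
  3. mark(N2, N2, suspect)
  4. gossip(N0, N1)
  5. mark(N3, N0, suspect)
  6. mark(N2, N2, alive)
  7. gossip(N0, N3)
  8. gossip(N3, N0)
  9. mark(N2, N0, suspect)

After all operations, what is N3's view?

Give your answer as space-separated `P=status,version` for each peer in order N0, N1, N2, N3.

Answer: N0=suspect,1 N1=alive,1 N2=alive,0 N3=alive,0

Derivation:
Op 1: gossip N1<->N3 -> N1.N0=(alive,v0) N1.N1=(alive,v0) N1.N2=(alive,v0) N1.N3=(alive,v0) | N3.N0=(alive,v0) N3.N1=(alive,v0) N3.N2=(alive,v0) N3.N3=(alive,v0)
Op 2: N1 marks N1=alive -> (alive,v1)
Op 3: N2 marks N2=suspect -> (suspect,v1)
Op 4: gossip N0<->N1 -> N0.N0=(alive,v0) N0.N1=(alive,v1) N0.N2=(alive,v0) N0.N3=(alive,v0) | N1.N0=(alive,v0) N1.N1=(alive,v1) N1.N2=(alive,v0) N1.N3=(alive,v0)
Op 5: N3 marks N0=suspect -> (suspect,v1)
Op 6: N2 marks N2=alive -> (alive,v2)
Op 7: gossip N0<->N3 -> N0.N0=(suspect,v1) N0.N1=(alive,v1) N0.N2=(alive,v0) N0.N3=(alive,v0) | N3.N0=(suspect,v1) N3.N1=(alive,v1) N3.N2=(alive,v0) N3.N3=(alive,v0)
Op 8: gossip N3<->N0 -> N3.N0=(suspect,v1) N3.N1=(alive,v1) N3.N2=(alive,v0) N3.N3=(alive,v0) | N0.N0=(suspect,v1) N0.N1=(alive,v1) N0.N2=(alive,v0) N0.N3=(alive,v0)
Op 9: N2 marks N0=suspect -> (suspect,v1)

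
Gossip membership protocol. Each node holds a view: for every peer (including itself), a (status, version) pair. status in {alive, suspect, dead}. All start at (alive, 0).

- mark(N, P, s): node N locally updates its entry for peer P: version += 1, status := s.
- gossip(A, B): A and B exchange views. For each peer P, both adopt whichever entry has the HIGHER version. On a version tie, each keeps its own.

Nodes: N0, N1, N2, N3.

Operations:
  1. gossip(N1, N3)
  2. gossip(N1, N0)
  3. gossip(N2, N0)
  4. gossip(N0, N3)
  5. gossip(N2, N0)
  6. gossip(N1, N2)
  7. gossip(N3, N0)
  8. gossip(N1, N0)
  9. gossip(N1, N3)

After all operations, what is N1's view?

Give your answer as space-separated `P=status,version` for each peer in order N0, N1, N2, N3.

Op 1: gossip N1<->N3 -> N1.N0=(alive,v0) N1.N1=(alive,v0) N1.N2=(alive,v0) N1.N3=(alive,v0) | N3.N0=(alive,v0) N3.N1=(alive,v0) N3.N2=(alive,v0) N3.N3=(alive,v0)
Op 2: gossip N1<->N0 -> N1.N0=(alive,v0) N1.N1=(alive,v0) N1.N2=(alive,v0) N1.N3=(alive,v0) | N0.N0=(alive,v0) N0.N1=(alive,v0) N0.N2=(alive,v0) N0.N3=(alive,v0)
Op 3: gossip N2<->N0 -> N2.N0=(alive,v0) N2.N1=(alive,v0) N2.N2=(alive,v0) N2.N3=(alive,v0) | N0.N0=(alive,v0) N0.N1=(alive,v0) N0.N2=(alive,v0) N0.N3=(alive,v0)
Op 4: gossip N0<->N3 -> N0.N0=(alive,v0) N0.N1=(alive,v0) N0.N2=(alive,v0) N0.N3=(alive,v0) | N3.N0=(alive,v0) N3.N1=(alive,v0) N3.N2=(alive,v0) N3.N3=(alive,v0)
Op 5: gossip N2<->N0 -> N2.N0=(alive,v0) N2.N1=(alive,v0) N2.N2=(alive,v0) N2.N3=(alive,v0) | N0.N0=(alive,v0) N0.N1=(alive,v0) N0.N2=(alive,v0) N0.N3=(alive,v0)
Op 6: gossip N1<->N2 -> N1.N0=(alive,v0) N1.N1=(alive,v0) N1.N2=(alive,v0) N1.N3=(alive,v0) | N2.N0=(alive,v0) N2.N1=(alive,v0) N2.N2=(alive,v0) N2.N3=(alive,v0)
Op 7: gossip N3<->N0 -> N3.N0=(alive,v0) N3.N1=(alive,v0) N3.N2=(alive,v0) N3.N3=(alive,v0) | N0.N0=(alive,v0) N0.N1=(alive,v0) N0.N2=(alive,v0) N0.N3=(alive,v0)
Op 8: gossip N1<->N0 -> N1.N0=(alive,v0) N1.N1=(alive,v0) N1.N2=(alive,v0) N1.N3=(alive,v0) | N0.N0=(alive,v0) N0.N1=(alive,v0) N0.N2=(alive,v0) N0.N3=(alive,v0)
Op 9: gossip N1<->N3 -> N1.N0=(alive,v0) N1.N1=(alive,v0) N1.N2=(alive,v0) N1.N3=(alive,v0) | N3.N0=(alive,v0) N3.N1=(alive,v0) N3.N2=(alive,v0) N3.N3=(alive,v0)

Answer: N0=alive,0 N1=alive,0 N2=alive,0 N3=alive,0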